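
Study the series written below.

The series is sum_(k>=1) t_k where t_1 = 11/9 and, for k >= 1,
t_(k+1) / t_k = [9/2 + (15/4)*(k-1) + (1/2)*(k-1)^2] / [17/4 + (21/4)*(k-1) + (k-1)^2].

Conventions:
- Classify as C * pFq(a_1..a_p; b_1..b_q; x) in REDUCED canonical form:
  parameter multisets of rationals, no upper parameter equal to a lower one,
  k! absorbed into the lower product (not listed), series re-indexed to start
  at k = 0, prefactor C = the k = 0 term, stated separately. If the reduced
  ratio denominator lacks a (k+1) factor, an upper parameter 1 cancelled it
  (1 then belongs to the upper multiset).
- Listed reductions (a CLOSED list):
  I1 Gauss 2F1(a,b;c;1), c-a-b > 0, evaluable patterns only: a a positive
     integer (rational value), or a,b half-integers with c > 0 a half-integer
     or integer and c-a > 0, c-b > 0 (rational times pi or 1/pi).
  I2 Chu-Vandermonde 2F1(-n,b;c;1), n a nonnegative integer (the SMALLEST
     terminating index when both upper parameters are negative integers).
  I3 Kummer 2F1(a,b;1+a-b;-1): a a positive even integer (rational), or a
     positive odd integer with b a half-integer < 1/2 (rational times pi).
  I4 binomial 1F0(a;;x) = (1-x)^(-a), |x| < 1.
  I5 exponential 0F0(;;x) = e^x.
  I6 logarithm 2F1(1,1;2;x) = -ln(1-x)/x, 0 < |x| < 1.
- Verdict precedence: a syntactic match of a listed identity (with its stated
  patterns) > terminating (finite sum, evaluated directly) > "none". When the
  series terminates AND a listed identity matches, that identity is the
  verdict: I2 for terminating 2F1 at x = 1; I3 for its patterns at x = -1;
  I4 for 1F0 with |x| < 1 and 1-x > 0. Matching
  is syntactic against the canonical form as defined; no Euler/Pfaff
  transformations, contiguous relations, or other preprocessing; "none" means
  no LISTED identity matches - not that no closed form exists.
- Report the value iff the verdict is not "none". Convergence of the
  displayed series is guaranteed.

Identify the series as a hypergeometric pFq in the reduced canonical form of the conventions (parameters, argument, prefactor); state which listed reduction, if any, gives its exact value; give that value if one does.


Classification (C = 11/9): 2F1 with upper {3/2, 6}, lower {17/4}, argument x = 1/2. Verdict: none (x = 1/2): each listed identity misses the multisets {3/2, 6} ; {17/4}.

First insight: from the first term 11/9: factor the ratio over Q (C = 11/9): negated roots = parameters.
Consecutive-term ratio: r(k) = (1/2) * (k+3/2) (k+6) / [(k+17/4) (k+1)] ; factor over Q: parameters, x = (1/2), and C = 11/9.


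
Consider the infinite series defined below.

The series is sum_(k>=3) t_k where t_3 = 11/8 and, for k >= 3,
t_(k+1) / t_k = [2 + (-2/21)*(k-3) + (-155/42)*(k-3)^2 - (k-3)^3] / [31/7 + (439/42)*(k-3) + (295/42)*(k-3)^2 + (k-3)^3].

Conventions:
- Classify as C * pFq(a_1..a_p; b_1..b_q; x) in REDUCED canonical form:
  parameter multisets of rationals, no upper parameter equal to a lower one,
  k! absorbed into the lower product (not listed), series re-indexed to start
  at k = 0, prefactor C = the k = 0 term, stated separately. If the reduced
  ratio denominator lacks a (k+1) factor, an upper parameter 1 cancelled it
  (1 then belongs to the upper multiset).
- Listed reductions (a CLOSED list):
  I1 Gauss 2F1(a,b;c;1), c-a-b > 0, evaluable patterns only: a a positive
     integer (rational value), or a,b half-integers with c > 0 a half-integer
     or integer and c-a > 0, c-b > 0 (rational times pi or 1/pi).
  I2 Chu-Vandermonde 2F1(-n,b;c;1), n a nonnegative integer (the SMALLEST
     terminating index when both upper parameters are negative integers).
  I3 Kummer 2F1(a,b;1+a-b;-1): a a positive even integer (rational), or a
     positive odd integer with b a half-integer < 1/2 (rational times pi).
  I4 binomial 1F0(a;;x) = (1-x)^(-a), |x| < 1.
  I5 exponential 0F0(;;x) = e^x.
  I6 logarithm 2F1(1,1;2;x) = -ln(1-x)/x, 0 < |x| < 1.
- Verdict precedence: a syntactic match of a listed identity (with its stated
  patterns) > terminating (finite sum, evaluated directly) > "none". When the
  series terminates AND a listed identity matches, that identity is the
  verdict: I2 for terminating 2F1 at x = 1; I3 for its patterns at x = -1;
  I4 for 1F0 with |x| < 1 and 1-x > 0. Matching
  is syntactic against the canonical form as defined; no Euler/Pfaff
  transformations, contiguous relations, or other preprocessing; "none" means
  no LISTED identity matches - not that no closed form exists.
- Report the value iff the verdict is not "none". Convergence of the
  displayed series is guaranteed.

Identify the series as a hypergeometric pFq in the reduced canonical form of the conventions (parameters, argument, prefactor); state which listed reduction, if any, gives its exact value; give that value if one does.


Reduced: x = -1, 2F1, upper = {-2/3, 7/2}, lower = {31/6}, C = 11/8. Verdict: none - this 2F1 at x = -1 matches no listed pattern, and upper {-2/3, 7/2} holds no stopper.

The tell: t_0 being 11/8, roots of the ratio polynomials (C = 11/8, x = -1) are the negated parameters.
Adjacent-term ratio: r(k) = (-1) * (k-2/3) (k+7/2) / [(k+31/6) (k+1)] - rational in k. x = (-1); t_0 = 11/8; negate the roots.


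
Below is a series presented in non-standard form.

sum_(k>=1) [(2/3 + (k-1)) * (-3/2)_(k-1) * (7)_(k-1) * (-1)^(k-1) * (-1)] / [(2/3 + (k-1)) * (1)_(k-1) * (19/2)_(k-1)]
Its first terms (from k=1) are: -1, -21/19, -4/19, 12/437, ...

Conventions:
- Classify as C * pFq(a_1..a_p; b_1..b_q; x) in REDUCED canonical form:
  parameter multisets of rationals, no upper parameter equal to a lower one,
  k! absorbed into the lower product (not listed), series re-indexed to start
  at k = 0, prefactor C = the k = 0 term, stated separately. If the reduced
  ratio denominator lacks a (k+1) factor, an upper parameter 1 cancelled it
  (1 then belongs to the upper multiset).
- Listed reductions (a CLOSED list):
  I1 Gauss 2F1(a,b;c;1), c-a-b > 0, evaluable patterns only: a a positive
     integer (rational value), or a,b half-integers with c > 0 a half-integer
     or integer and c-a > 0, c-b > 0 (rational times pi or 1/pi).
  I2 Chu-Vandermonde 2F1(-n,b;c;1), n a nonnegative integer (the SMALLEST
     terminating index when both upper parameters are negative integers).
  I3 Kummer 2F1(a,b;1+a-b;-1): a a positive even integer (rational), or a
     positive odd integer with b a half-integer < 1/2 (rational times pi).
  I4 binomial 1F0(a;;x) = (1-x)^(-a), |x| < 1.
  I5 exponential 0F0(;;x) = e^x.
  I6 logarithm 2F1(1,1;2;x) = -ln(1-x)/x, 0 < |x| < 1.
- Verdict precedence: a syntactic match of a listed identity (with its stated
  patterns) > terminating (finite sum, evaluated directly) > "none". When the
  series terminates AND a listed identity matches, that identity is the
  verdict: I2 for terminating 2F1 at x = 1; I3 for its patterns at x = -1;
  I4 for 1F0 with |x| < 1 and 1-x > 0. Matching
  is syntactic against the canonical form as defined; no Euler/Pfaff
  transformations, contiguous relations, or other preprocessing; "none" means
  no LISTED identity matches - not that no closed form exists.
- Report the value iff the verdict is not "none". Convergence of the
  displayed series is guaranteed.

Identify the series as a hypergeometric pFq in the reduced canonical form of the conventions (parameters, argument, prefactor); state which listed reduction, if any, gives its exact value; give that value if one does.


With C = -1: the canonical form is 2F1(-3/2, 7; 19/2; -1). Verdict: this is the Kummer evaluation I3 (x = -1; c = 19/2 equals 1+a-b for upper {-3/2, 7}: listed pattern). Value: (-765765/1048576) * pi.

Key step: from the first term -1: (1)_k (C = -1, x = -1) is k! itself.
Ratio: r(k) = (-1) * (k-3/2) (k+7) / [(k+19/2) (k+1)] ; factor over Q: parameters, x = (-1), and C = -1.


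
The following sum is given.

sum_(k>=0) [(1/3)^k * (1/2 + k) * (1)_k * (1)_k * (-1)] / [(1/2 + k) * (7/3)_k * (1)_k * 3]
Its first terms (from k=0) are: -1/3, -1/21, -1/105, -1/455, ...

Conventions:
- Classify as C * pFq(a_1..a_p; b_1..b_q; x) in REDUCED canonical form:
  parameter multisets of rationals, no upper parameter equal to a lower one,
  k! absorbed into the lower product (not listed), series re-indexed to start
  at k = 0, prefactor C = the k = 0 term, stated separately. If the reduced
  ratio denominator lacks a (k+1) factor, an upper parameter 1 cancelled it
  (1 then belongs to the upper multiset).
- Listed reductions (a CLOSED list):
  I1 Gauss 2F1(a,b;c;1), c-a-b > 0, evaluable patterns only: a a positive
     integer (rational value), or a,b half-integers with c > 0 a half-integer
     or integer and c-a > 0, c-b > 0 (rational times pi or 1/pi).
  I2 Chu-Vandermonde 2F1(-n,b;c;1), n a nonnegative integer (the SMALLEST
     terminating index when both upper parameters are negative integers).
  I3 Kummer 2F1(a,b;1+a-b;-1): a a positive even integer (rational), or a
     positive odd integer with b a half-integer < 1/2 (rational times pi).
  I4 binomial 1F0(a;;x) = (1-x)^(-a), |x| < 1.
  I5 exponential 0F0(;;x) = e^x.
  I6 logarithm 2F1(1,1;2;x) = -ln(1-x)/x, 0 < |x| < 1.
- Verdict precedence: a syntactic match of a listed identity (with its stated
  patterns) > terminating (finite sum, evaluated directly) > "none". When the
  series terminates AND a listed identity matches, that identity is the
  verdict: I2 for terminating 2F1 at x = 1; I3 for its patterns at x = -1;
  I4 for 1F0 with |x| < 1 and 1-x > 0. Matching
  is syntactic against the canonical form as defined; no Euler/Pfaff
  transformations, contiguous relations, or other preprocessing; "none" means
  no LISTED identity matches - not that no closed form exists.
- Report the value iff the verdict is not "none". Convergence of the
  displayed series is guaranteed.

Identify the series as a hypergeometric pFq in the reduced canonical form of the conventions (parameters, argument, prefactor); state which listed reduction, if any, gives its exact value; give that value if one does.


Canonical form: C = -1/3 times 2F1 with upper {1, 1}, lower {7/3}, x = 1/3. Verdict: none (x = 1/3): each listed identity misses the multisets {1, 1} ; {7/3}.

First insight: from the first term -1/3: the constant factors (prefactor -1/3) combine into one prefactor.
Consecutive-term ratio: r(k) = (1/3) * (k+1) (k+1) / [(k+7/3) (k+1)] - rational in k, leading ratio (1/3); with t_0 = -1/3, classification follows.


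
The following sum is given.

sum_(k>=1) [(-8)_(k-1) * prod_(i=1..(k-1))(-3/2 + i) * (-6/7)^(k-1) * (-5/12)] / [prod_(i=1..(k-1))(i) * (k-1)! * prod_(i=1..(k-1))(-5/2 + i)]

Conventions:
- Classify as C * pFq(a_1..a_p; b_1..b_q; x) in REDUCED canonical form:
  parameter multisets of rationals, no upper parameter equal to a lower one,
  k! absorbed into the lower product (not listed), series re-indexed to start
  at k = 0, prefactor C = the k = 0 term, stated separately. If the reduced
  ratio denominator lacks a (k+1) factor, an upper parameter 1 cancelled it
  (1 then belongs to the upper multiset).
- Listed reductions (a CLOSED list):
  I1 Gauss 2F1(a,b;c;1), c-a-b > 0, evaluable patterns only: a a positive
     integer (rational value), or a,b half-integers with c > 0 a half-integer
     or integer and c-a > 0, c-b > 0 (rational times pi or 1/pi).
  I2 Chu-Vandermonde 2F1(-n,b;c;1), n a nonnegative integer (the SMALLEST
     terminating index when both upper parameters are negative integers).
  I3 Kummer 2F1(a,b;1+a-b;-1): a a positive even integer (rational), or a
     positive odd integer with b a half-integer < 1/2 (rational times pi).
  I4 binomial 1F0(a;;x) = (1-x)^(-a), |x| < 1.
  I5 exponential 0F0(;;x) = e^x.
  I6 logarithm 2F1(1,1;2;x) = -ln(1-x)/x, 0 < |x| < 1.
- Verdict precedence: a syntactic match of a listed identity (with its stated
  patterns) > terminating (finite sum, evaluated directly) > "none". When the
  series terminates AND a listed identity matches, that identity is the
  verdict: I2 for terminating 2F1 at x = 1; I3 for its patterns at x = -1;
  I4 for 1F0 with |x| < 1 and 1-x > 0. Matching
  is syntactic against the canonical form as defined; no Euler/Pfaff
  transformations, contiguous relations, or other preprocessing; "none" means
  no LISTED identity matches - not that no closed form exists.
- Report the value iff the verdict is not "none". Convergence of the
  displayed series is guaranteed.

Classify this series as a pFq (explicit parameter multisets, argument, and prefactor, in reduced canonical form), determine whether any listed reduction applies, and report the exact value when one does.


The tell: x = (-6/7) and the lower running product (prefactor -5/12) is a rising factorial.
Step ratio: r(k) = (-6/7) * (k-8) (k-1/2) / [(k-3/2) (k+1) (k+1)] ; factor over Q: parameters, x = (-6/7), and C = -5/12.

At argument -6/7: a 2F2 with upper {-8, -1/2}, lower {-3/2, 1}, scaled by C = -5/12. Verdict: terminating - upper parameter -8 makes this a finite sum (last index 8), evaluated exactly. Exact value: 1855535735/484243284.


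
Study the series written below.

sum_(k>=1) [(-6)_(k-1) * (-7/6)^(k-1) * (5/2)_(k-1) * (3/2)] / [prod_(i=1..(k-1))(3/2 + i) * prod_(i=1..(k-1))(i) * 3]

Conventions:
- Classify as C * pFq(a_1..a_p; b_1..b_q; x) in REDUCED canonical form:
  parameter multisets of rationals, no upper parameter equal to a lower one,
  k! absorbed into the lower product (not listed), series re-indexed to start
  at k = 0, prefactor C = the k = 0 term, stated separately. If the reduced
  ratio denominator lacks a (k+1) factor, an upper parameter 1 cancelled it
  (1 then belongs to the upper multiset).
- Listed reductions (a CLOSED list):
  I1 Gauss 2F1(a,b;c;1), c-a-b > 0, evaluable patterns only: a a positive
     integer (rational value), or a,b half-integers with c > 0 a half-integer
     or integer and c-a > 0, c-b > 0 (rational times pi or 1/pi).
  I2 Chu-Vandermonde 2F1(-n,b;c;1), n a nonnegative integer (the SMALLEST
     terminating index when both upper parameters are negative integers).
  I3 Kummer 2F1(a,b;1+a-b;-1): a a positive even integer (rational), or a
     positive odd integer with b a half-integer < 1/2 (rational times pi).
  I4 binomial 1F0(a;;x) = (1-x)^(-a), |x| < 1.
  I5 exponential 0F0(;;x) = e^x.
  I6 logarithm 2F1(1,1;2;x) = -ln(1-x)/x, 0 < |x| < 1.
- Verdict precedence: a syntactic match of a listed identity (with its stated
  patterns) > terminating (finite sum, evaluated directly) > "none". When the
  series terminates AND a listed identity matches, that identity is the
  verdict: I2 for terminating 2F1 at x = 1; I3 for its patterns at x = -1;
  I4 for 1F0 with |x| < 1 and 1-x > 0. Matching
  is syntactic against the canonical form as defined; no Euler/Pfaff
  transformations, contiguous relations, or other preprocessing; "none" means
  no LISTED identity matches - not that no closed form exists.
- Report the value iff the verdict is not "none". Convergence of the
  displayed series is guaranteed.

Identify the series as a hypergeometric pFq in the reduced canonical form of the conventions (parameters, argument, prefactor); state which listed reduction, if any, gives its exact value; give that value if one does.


x = -7/6 here; the reduced form reads 1F0, upper {-6}, lower {-}, C = 1/2. Verdict: terminating - the sum ends at index 6 because -6 is a negative integer; exact evaluation follows. Hence: 4826809/93312.

Structural cue: t_0 being 1/2, the product of the first k integers (C = 1/2) is k!.
Adjacent-term ratio: r(k) = (-7/6) * (k-6) / [(k+1)] - rational; roots negated = parameters, x = (-7/6), C = 1/2.


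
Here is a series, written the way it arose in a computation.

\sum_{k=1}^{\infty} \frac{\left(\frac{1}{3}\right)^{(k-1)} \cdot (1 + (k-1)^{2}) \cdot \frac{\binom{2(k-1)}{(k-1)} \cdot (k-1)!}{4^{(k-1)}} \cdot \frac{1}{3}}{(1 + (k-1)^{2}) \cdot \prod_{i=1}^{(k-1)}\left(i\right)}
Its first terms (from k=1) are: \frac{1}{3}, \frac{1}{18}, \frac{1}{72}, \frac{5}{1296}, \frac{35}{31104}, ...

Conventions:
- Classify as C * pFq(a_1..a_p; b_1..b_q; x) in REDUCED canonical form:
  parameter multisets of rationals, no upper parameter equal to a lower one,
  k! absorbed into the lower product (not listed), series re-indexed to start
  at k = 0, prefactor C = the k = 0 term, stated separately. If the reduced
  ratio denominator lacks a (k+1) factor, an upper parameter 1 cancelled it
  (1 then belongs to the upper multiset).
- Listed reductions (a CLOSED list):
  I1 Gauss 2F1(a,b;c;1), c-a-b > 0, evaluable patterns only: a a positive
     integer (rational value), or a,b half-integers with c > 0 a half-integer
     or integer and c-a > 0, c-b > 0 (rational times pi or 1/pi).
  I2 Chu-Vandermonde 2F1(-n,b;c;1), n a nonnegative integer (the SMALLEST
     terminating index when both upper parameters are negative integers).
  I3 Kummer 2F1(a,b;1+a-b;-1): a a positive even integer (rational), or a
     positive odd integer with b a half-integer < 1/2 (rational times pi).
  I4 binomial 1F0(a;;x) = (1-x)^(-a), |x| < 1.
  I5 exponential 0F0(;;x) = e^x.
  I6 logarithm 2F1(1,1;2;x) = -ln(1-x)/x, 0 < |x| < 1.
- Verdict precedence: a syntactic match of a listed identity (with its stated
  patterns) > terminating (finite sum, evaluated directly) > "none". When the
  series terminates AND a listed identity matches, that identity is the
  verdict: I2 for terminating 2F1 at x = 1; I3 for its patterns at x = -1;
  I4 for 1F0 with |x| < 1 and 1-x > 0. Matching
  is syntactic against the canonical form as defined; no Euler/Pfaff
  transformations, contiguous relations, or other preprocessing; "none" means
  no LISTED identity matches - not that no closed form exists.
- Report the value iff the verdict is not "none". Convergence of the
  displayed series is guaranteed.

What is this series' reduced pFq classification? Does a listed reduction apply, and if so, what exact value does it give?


Prefactor \frac{1}{3}, argument \frac{1}{3}: 1F0 with upper {\frac{1}{2}} over lower {-}. Verdict: the I4 binomial reduction applies (the 1F0 binomial series: exponent -1/2, x = \frac{1}{3}). Value: \frac{1}{3} \cdot \left(\frac{2}{3}\right)^{-\frac{1}{2}}.

Key step: with t_0 = \frac{1}{3}, C(2k,k) (C = 1/3) equals 4^k (1/2)_k / k!.
Consecutive-term ratio: r(k) = \frac{1}{3} * (k+\frac{1}{2}) / [(k+1)] - rational in k, leading ratio \frac{1}{3}; with t_0 = \frac{1}{3}, classification follows.


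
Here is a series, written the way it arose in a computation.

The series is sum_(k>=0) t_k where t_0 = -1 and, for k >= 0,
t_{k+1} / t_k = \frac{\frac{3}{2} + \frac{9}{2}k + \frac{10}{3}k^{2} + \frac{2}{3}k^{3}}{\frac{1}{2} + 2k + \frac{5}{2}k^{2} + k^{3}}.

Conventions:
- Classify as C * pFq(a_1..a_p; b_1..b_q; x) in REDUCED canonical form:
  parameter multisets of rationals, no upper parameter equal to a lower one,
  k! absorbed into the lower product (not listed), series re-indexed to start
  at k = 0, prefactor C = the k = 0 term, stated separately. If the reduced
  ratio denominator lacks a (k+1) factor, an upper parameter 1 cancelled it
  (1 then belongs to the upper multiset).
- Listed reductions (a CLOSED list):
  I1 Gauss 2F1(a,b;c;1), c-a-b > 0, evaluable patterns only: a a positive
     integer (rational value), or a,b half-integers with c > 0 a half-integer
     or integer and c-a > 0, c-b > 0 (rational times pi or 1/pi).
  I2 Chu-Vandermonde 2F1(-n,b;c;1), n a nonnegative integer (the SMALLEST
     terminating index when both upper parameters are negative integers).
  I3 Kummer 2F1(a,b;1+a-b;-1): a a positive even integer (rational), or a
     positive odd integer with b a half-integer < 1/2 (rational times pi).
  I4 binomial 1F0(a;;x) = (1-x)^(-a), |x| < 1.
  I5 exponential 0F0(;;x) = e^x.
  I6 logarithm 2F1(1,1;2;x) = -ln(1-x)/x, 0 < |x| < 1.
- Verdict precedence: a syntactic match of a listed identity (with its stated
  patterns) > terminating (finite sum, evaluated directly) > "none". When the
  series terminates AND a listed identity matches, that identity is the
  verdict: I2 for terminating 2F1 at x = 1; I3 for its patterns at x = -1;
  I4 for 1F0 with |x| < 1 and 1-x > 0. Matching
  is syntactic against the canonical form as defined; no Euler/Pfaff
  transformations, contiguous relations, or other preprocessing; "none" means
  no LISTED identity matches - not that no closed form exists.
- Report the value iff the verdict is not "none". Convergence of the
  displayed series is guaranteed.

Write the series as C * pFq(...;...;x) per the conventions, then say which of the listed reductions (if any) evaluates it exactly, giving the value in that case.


Prefactor -1, argument \frac{2}{3}: 2F1 with upper {\frac{3}{2}, 3} over lower {1}. Verdict: none (x = \frac{2}{3}): each listed identity misses the multisets {\frac{3}{2}, 3} ; {1}.

First insight: t_0 being -1, cancel k + 1/2 from the displayed ratio first; then C = -1.
Term ratio: r(k) = \frac{2}{3} * (k+\frac{3}{2}) (k+3) / [(k+1) (k+1)] - rational; roots negated = parameters, x = \frac{2}{3}, C = -1.


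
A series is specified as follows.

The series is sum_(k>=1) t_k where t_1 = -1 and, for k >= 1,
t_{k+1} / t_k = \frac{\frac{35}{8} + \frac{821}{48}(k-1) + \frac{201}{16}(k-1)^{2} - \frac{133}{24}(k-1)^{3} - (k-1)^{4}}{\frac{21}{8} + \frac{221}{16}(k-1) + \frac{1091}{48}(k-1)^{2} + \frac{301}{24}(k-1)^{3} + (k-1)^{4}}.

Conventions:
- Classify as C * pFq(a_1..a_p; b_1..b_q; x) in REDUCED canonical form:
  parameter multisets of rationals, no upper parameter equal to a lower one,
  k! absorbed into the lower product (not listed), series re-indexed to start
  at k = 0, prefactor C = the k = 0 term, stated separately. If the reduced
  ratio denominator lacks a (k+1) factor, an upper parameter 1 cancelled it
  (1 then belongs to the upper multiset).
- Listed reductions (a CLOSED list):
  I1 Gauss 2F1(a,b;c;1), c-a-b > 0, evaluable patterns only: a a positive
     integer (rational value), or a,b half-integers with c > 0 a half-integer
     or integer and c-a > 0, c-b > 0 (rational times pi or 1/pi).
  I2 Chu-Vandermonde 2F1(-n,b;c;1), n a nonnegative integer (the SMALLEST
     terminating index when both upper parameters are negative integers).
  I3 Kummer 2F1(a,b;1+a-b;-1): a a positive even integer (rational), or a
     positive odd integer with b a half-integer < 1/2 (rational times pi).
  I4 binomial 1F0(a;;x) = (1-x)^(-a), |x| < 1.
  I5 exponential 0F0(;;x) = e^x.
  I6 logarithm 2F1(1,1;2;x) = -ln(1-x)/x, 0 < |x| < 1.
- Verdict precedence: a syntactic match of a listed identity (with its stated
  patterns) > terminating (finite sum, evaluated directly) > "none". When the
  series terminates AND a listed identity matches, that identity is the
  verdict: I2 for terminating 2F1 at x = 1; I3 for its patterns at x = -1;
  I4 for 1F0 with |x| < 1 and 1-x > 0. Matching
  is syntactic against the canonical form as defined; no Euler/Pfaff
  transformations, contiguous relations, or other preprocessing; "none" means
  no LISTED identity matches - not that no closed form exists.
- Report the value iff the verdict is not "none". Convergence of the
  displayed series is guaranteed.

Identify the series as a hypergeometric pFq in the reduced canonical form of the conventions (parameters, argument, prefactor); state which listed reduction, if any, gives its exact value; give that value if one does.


The series (x = -1) is 2F1: upper {-\frac{5}{2}, 7}, lower {\frac{21}{2}}, prefactor -1. Verdict at x = -1: the Kummer evaluation I3 matches (x = -1; c = \frac{21}{2} equals 1+a-b for upper {-\frac{5}{2}, 7}: listed pattern). Hence: \left(-\frac{4849845}{4194304}\right) \cdot \pi.

First insight: t_0 being -1, the expanded ratio factors over Q; prefactor -1, roots give parameters.
Consecutive-term ratio: r(k) = -1 * (k-\frac{5}{2}) (k+7) / [(k+\frac{21}{2}) (k+1)] - rational; roots negated = parameters, x = -1, C = -1.


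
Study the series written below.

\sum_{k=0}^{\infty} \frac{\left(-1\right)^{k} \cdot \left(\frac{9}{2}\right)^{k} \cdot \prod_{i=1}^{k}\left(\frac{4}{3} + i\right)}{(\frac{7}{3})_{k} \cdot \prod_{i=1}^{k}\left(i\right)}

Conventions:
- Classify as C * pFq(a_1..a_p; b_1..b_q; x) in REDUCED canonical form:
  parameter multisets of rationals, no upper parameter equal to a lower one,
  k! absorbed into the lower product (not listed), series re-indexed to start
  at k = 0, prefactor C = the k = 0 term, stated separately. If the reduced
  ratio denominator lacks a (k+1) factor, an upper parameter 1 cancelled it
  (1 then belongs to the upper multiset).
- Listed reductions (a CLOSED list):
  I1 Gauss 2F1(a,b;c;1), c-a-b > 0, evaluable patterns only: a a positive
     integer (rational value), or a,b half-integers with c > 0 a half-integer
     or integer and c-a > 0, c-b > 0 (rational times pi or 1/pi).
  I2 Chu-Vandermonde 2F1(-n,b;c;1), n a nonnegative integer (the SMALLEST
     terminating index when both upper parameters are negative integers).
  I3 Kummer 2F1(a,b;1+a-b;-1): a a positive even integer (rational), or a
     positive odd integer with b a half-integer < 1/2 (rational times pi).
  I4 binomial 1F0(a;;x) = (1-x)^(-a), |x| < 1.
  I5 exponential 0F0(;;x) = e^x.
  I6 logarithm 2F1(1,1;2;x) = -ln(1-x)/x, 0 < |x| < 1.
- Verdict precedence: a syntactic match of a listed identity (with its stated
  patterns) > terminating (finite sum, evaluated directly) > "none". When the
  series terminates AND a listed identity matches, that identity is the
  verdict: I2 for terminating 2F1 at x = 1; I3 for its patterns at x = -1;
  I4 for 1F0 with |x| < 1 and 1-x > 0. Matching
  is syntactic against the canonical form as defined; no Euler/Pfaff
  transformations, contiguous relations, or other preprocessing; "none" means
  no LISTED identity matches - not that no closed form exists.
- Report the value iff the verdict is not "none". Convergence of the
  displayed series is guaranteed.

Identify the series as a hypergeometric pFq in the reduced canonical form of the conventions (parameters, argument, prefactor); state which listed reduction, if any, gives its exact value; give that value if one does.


The series (x = -\frac{9}{2}) is 0F0: upper {-}, lower {-}, prefactor 1. Verdict: this is the I5 exponential reduction (the 0F0 exponential series at x = -\frac{9}{2}). Sum: e^{-\frac{9}{2}}.

Key observation: from the first term 1: the (-1)^k factor (C = 1, x = -9/2) folds into the argument's sign.
Term ratio: r(k) = -\frac{9}{2} * 1 / [(k+1)] - poly over poly, x = -\frac{9}{2} from leading terms; C = 1 at k = 0.


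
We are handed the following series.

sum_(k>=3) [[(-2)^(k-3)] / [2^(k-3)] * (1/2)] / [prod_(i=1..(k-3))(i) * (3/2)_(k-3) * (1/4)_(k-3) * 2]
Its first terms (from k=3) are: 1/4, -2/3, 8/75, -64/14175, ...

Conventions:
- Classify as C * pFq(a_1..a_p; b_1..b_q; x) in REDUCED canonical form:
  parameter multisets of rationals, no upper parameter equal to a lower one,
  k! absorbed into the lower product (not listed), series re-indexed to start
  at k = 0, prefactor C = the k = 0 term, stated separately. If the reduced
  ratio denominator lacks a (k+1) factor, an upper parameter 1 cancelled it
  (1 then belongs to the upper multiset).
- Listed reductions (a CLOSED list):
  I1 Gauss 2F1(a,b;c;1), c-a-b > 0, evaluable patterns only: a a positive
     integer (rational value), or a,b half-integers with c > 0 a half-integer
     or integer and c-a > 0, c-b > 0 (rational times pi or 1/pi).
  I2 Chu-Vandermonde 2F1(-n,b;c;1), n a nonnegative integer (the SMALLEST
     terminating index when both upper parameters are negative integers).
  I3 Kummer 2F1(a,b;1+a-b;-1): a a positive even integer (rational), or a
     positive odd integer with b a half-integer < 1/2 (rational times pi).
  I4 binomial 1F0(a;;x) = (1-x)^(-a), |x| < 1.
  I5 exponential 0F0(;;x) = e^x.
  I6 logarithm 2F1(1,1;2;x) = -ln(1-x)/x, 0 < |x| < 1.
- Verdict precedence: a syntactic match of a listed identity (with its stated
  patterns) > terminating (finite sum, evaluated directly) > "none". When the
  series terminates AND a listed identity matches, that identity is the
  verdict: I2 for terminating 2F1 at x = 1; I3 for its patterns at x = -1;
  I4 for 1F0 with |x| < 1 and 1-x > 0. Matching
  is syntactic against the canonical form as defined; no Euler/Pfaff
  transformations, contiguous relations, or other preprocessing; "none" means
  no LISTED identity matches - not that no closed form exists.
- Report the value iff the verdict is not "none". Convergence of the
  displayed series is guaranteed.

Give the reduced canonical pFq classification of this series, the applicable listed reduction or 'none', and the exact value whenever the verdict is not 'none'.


Key step: t_0 being 1/4, the two k-th powers (C = 1/4, x = -1) combine into one argument.
Adjacent-term ratio: r(k) = (-1) * 1 / [(k+1/4) (k+3/2) (k+1)] - rational in k, leading ratio (-1); with t_0 = 1/4, classification follows.

x = -1 here; the reduced form reads 0F2, upper {-}, lower {1/4, 3/2}, C = 1/4. Verdict: none - at argument -1 the multisets {-} ; {1/4, 3/2} match no listed identity.


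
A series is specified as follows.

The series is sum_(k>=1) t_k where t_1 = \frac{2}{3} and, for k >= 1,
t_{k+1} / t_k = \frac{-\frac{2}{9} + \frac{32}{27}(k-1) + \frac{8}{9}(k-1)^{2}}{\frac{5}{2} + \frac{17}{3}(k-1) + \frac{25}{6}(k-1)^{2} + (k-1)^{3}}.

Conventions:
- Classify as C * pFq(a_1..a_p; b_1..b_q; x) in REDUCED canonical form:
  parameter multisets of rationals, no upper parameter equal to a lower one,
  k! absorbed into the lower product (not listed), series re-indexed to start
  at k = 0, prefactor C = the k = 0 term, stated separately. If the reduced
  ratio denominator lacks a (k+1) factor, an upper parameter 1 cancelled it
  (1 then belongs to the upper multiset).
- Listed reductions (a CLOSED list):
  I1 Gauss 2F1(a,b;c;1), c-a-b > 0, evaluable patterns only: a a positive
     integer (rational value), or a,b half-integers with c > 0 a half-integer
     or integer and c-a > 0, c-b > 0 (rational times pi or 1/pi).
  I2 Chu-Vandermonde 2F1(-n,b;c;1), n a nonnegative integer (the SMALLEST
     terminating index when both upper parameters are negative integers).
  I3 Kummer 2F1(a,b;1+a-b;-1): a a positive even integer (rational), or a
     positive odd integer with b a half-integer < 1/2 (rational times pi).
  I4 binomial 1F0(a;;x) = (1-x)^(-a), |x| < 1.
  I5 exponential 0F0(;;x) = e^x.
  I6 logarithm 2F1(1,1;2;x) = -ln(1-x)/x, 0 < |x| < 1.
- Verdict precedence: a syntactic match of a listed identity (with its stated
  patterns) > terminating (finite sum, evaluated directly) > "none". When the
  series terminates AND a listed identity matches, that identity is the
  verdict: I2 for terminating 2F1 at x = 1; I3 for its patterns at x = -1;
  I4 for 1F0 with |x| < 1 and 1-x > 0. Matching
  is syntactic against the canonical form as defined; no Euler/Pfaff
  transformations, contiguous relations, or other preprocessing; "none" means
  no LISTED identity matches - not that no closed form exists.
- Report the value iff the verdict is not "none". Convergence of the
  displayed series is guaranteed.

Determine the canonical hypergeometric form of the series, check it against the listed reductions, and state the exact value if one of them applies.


The series (x = \frac{8}{9}) is 1F1: upper {-\frac{1}{6}}, lower {\frac{5}{3}}, prefactor \frac{2}{3}. Verdict: none - at argument \frac{8}{9} the multisets {-\frac{1}{6}} ; {\frac{5}{3}} match no listed identity.

Key step: t_0 = \frac{2}{3} here, and the expanded ratio factors over Q; prefactor 2/3, roots give parameters.
Term ratio: r(k) = \frac{8}{9} * (k-\frac{1}{6}) / [(k+\frac{5}{3}) (k+1)] - poly over poly, x = \frac{8}{9} from leading terms; C = \frac{2}{3} at k = 0.


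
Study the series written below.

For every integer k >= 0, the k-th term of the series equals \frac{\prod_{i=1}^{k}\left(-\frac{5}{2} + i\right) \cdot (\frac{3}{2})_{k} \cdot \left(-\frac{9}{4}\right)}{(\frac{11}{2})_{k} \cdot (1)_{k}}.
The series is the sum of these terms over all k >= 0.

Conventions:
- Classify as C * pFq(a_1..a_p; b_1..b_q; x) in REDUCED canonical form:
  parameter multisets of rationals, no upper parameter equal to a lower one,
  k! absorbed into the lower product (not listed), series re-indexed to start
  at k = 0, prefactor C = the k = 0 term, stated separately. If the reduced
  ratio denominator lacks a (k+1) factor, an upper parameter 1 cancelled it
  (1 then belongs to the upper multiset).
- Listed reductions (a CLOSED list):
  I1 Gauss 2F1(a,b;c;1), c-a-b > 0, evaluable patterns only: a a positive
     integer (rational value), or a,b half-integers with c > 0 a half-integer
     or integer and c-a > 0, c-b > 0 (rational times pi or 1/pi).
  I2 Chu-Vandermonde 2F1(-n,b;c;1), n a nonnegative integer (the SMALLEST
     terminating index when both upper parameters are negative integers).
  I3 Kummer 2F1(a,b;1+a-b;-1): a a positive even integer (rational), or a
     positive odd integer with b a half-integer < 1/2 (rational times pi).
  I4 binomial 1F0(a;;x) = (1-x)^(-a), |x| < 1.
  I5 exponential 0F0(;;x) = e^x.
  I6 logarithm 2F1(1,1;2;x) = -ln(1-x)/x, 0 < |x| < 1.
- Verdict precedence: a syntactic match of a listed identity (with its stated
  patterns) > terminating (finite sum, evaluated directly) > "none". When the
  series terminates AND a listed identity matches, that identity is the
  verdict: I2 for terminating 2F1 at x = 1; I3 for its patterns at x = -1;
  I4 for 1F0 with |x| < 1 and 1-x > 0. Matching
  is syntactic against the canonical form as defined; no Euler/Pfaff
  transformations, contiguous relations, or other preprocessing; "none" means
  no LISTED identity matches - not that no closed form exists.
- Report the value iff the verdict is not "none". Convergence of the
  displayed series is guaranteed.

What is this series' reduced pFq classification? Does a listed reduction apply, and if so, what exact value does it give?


At argument 1: a 2F1 with upper {-\frac{3}{2}, \frac{3}{2}}, lower {\frac{11}{2}}, scaled by C = -\frac{9}{4}. Verdict: the half-integer Gauss pattern (I1) matches (x = 1; upper {-\frac{3}{2}, \frac{3}{2}} half-integers, c = \frac{11}{2} in the evaluable pattern). Sum: \left(-\frac{59535}{131072}\right) \cdot \pi.

Key step: with t_0 = -\frac{9}{4}, (1)_k (C = -9/4, x = 1) is k! itself.
Ratio: r(k) = 1 * (k-\frac{3}{2}) (k+\frac{3}{2}) / [(k+\frac{11}{2}) (k+1)] ; factor over Q: parameters, x = 1, and C = -\frac{9}{4}.


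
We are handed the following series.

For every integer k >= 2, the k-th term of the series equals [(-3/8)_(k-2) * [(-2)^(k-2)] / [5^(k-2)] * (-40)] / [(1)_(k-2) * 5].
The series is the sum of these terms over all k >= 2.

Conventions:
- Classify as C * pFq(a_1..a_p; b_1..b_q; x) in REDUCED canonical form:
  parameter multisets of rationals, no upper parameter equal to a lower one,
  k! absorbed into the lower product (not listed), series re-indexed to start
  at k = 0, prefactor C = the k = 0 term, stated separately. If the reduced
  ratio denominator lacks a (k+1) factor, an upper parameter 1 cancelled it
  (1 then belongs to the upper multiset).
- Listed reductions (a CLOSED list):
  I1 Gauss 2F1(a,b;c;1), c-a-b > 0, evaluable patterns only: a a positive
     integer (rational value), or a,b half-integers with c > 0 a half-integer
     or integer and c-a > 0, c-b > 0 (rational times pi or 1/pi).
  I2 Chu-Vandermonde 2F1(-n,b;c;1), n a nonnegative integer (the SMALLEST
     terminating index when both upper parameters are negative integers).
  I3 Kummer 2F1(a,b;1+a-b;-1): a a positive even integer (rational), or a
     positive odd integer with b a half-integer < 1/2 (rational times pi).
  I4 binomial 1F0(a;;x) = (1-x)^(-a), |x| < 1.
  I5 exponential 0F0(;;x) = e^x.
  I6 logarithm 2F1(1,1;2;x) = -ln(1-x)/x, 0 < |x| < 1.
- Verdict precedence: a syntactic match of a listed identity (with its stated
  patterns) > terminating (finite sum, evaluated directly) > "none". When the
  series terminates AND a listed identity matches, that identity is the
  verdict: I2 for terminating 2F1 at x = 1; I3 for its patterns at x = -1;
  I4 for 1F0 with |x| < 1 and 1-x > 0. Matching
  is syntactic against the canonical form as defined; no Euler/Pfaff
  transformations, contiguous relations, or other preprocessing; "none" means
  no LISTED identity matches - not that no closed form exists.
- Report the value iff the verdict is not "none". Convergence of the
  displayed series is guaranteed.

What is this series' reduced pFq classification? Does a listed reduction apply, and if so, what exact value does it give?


With C = -8: the canonical form is 1F0(-3/8; -; -2/5). Verdict: the I4 binomial reduction matches (the 1F0 binomial series: exponent 3/8, x = -2/5). Exact value: (-8) * (7/5)^(3/8).

First insight: x = (-2/5) and the two geometric factors (prefactor -8) combine into one argument.
Step ratio: r(k) = (-2/5) * (k-3/8) / [(k+1)] - rational in k, leading ratio (-2/5); with t_0 = -8, classification follows.


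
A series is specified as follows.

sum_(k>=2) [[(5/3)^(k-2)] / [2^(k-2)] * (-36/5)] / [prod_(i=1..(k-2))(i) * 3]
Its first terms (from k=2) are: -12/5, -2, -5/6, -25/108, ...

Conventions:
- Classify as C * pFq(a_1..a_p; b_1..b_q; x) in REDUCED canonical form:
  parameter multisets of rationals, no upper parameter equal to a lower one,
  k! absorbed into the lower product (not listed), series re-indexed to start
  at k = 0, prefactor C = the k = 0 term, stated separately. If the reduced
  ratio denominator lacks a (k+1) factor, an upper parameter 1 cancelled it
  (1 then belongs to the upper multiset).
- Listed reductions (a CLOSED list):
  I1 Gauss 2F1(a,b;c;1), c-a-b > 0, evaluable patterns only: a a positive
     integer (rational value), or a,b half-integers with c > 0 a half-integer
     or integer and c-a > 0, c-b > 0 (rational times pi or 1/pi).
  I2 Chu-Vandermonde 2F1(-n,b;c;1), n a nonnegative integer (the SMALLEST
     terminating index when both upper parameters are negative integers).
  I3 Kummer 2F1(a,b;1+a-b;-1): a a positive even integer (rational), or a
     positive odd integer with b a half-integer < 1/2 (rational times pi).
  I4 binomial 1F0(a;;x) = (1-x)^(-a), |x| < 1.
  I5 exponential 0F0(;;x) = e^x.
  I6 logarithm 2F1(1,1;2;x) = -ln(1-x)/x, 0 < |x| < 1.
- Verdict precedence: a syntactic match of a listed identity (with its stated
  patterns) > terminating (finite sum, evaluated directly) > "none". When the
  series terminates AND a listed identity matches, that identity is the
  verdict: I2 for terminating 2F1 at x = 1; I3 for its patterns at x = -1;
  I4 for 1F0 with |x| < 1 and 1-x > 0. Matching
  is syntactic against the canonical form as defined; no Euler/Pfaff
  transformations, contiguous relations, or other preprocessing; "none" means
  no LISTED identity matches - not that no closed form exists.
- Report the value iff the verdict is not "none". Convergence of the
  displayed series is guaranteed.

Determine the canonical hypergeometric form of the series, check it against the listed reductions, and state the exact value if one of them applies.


Key observation: t_0 = -12/5 here, and the constant factors (C = -12/5, x = 5/6) combine into one prefactor.
Adjacent-term ratio: r(k) = (5/6) * 1 / [(k+1)] - rational in k. x = (5/6); t_0 = -12/5; negate the roots.

This is -12/5 * 0F0(-; -; 5/6) in reduced canonical form. Verdict: the I5 exponential reduction matches (the 0F0 exponential series at x = 5/6). Exact value: (-12/5) * e^(5/6).


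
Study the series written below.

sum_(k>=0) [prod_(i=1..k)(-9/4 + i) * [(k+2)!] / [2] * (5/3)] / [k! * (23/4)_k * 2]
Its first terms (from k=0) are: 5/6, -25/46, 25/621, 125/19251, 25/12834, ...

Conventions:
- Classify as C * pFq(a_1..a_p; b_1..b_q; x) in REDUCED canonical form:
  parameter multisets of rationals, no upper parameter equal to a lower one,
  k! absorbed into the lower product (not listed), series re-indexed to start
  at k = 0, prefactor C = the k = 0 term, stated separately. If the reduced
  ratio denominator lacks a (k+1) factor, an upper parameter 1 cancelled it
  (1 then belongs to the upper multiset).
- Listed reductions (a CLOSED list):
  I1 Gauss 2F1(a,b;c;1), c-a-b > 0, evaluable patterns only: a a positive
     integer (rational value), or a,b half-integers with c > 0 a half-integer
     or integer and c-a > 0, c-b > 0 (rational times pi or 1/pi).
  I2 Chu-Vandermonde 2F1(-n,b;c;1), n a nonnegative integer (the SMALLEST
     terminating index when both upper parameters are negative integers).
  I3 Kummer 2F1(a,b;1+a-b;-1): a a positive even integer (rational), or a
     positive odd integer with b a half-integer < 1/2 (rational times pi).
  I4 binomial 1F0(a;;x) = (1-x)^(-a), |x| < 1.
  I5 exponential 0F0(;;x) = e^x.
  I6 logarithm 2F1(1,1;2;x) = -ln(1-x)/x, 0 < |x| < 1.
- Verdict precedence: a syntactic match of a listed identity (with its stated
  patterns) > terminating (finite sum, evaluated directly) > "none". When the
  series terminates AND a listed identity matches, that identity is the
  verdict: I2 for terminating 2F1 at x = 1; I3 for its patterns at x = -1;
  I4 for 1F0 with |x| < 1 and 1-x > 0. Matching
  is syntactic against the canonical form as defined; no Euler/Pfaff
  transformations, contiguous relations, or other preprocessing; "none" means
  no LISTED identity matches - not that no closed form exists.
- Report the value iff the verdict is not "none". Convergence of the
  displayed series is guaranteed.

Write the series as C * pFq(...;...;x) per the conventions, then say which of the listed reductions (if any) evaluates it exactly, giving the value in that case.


Prefactor 5/6, argument 1: 2F1 with upper {-5/4, 3} over lower {23/4}. Verdict at x = 1: Gauss's theorem (I1) matches (x = 1: the Gamma ratio telescopes since c-a-b = 4 > 0 and a = 3 in Z>0). Exact value: 1045/3072.

Key step: x = 1 and the factorial ratio (C = 5/6, x = 1) (k+a-1)!/(a-1)! is a rising factorial (a)_k.
Ratio: r(k) = 1 * (k-5/4) (k+3) / [(k+23/4) (k+1)] ; factor over Q: parameters, x = 1, and C = 5/6.
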